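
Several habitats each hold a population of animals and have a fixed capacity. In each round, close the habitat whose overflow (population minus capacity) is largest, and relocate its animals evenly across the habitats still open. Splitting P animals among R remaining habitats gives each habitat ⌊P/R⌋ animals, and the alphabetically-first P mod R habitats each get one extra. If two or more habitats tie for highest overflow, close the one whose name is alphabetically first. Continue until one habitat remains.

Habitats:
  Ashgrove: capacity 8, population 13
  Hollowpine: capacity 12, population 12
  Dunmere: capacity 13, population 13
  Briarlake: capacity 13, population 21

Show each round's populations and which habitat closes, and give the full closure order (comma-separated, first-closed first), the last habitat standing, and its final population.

Round 1: Ashgrove=13 Briarlake=21 Dunmere=13 Hollowpine=12 → close Briarlake (overflow 8)
  21÷3 = 7 each, +1 to first 0
Round 2: Ashgrove=20 Dunmere=20 Hollowpine=19 → close Ashgrove (overflow 12)
  20÷2 = 10 each, +1 to first 0
Round 3: Dunmere=30 Hollowpine=29 → close Dunmere (overflow 17)
  30÷1 = 30 each, +1 to first 0

Closure order: Briarlake, Ashgrove, Dunmere
Last habitat: Hollowpine with 59 animals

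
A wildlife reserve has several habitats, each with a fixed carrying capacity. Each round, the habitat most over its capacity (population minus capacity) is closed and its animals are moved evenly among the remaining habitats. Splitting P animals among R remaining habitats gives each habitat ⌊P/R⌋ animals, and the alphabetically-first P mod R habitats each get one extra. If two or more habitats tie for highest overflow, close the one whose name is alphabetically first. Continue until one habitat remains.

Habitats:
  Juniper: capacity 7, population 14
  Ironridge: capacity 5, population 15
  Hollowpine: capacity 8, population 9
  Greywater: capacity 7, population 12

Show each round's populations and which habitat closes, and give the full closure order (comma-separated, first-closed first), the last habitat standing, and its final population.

Round 1: Greywater=12 Hollowpine=9 Ironridge=15 Juniper=14 → close Ironridge (overflow 10)
  15÷3 = 5 each, +1 to first 0
Round 2: Greywater=17 Hollowpine=14 Juniper=19 → close Juniper (overflow 12)
  19÷2 = 9 each, +1 to first 1
Round 3: Greywater=27 Hollowpine=23 → close Greywater (overflow 20)
  27÷1 = 27 each, +1 to first 0

Closure order: Ironridge, Juniper, Greywater
Last habitat: Hollowpine with 50 animals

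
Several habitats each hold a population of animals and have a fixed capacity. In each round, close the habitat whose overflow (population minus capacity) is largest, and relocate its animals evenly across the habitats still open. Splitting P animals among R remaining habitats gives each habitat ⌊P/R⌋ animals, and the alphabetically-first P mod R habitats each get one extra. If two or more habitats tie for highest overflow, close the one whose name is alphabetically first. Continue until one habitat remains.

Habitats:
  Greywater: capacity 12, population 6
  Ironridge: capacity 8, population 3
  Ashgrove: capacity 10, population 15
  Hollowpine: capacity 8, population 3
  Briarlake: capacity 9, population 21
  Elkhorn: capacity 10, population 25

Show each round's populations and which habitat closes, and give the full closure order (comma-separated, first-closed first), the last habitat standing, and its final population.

Closure order: Elkhorn, Briarlake, Ashgrove, Greywater, Hollowpine
Last habitat: Ironridge with 73 animals

Round 1: Ashgrove=15 Briarlake=21 Elkhorn=25 Greywater=6 Hollowpine=3 Ironridge=3 → close Elkhorn (overflow 15)
  25÷5 = 5 each, +1 to first 0
Round 2: Ashgrove=20 Briarlake=26 Greywater=11 Hollowpine=8 Ironridge=8 → close Briarlake (overflow 17)
  26÷4 = 6 each, +1 to first 2
Round 3: Ashgrove=27 Greywater=18 Hollowpine=14 Ironridge=14 → close Ashgrove (overflow 17)
  27÷3 = 9 each, +1 to first 0
Round 4: Greywater=27 Hollowpine=23 Ironridge=23 → close Greywater (overflow 15)
  27÷2 = 13 each, +1 to first 1
Round 5: Hollowpine=37 Ironridge=36 → close Hollowpine (overflow 29)
  37÷1 = 37 each, +1 to first 0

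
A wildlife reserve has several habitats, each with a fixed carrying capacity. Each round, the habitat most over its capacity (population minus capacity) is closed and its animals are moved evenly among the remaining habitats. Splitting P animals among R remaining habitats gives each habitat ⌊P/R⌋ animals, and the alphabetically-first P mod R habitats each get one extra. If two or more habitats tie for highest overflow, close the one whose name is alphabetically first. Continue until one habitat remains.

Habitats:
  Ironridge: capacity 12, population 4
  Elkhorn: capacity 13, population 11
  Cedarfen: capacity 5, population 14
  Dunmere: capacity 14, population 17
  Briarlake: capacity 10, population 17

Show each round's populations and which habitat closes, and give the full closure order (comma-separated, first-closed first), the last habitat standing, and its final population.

Round 1: Briarlake=17 Cedarfen=14 Dunmere=17 Elkhorn=11 Ironridge=4 → close Cedarfen (overflow 9)
  14÷4 = 3 each, +1 to first 2
Round 2: Briarlake=21 Dunmere=21 Elkhorn=14 Ironridge=7 → close Briarlake (overflow 11)
  21÷3 = 7 each, +1 to first 0
Round 3: Dunmere=28 Elkhorn=21 Ironridge=14 → close Dunmere (overflow 14)
  28÷2 = 14 each, +1 to first 0
Round 4: Elkhorn=35 Ironridge=28 → close Elkhorn (overflow 22)
  35÷1 = 35 each, +1 to first 0

Closure order: Cedarfen, Briarlake, Dunmere, Elkhorn
Last habitat: Ironridge with 63 animals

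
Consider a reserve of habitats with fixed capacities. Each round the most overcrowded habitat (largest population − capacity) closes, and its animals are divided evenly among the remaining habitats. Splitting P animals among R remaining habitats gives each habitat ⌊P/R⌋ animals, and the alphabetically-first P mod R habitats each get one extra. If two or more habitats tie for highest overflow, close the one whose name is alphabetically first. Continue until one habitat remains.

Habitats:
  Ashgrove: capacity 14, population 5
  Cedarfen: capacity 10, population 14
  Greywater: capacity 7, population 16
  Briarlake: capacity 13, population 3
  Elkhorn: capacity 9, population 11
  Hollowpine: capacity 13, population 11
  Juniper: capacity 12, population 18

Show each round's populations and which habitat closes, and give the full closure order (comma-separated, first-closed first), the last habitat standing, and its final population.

Closure order: Greywater, Juniper, Cedarfen, Elkhorn, Hollowpine, Ashgrove
Last habitat: Briarlake with 78 animals

Round 1: Ashgrove=5 Briarlake=3 Cedarfen=14 Elkhorn=11 Greywater=16 Hollowpine=11 Juniper=18 → close Greywater (overflow 9)
  16÷6 = 2 each, +1 to first 4
Round 2: Ashgrove=8 Briarlake=6 Cedarfen=17 Elkhorn=14 Hollowpine=13 Juniper=20 → close Juniper (overflow 8)
  20÷5 = 4 each, +1 to first 0
Round 3: Ashgrove=12 Briarlake=10 Cedarfen=21 Elkhorn=18 Hollowpine=17 → close Cedarfen (overflow 11)
  21÷4 = 5 each, +1 to first 1
Round 4: Ashgrove=18 Briarlake=15 Elkhorn=23 Hollowpine=22 → close Elkhorn (overflow 14)
  23÷3 = 7 each, +1 to first 2
Round 5: Ashgrove=26 Briarlake=23 Hollowpine=29 → close Hollowpine (overflow 16)
  29÷2 = 14 each, +1 to first 1
Round 6: Ashgrove=41 Briarlake=37 → close Ashgrove (overflow 27)
  41÷1 = 41 each, +1 to first 0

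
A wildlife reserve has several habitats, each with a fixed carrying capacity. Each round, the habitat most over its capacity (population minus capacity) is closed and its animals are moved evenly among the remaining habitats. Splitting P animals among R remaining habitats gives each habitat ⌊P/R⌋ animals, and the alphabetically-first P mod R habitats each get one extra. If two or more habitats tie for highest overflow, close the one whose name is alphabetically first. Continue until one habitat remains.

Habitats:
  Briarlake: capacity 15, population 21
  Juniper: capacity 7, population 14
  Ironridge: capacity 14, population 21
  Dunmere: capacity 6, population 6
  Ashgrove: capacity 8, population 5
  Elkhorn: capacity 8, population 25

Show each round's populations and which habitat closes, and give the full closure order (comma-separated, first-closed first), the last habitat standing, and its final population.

Round 1: Ashgrove=5 Briarlake=21 Dunmere=6 Elkhorn=25 Ironridge=21 Juniper=14 → close Elkhorn (overflow 17)
  25÷5 = 5 each, +1 to first 0
Round 2: Ashgrove=10 Briarlake=26 Dunmere=11 Ironridge=26 Juniper=19 → close Ironridge (overflow 12)
  26÷4 = 6 each, +1 to first 2
Round 3: Ashgrove=17 Briarlake=33 Dunmere=17 Juniper=25 → close Briarlake (overflow 18)
  33÷3 = 11 each, +1 to first 0
Round 4: Ashgrove=28 Dunmere=28 Juniper=36 → close Juniper (overflow 29)
  36÷2 = 18 each, +1 to first 0
Round 5: Ashgrove=46 Dunmere=46 → close Dunmere (overflow 40)
  46÷1 = 46 each, +1 to first 0

Closure order: Elkhorn, Ironridge, Briarlake, Juniper, Dunmere
Last habitat: Ashgrove with 92 animals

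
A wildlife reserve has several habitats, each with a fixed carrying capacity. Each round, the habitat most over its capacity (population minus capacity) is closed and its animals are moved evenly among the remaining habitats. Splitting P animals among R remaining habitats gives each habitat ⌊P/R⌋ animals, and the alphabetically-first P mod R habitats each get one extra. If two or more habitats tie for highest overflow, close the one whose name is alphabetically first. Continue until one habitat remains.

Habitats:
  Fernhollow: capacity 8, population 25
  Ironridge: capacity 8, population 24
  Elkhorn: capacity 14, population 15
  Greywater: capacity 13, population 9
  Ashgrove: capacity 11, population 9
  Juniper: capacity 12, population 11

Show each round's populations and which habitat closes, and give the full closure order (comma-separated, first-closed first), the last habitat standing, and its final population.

Closure order: Fernhollow, Ironridge, Elkhorn, Ashgrove, Juniper
Last habitat: Greywater with 93 animals

Round 1: Ashgrove=9 Elkhorn=15 Fernhollow=25 Greywater=9 Ironridge=24 Juniper=11 → close Fernhollow (overflow 17)
  25÷5 = 5 each, +1 to first 0
Round 2: Ashgrove=14 Elkhorn=20 Greywater=14 Ironridge=29 Juniper=16 → close Ironridge (overflow 21)
  29÷4 = 7 each, +1 to first 1
Round 3: Ashgrove=22 Elkhorn=27 Greywater=21 Juniper=23 → close Elkhorn (overflow 13)
  27÷3 = 9 each, +1 to first 0
Round 4: Ashgrove=31 Greywater=30 Juniper=32 → close Ashgrove (overflow 20)
  31÷2 = 15 each, +1 to first 1
Round 5: Greywater=46 Juniper=47 → close Juniper (overflow 35)
  47÷1 = 47 each, +1 to first 0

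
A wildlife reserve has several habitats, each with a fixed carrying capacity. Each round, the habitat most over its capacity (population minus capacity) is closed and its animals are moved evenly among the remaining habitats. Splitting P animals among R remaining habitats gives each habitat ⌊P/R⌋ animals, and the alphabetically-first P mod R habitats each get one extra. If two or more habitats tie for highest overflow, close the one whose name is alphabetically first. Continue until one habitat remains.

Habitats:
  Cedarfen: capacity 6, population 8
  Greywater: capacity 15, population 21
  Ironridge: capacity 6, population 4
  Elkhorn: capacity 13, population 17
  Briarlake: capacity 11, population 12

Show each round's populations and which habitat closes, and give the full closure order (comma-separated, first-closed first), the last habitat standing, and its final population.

Round 1: Briarlake=12 Cedarfen=8 Elkhorn=17 Greywater=21 Ironridge=4 → close Greywater (overflow 6)
  21÷4 = 5 each, +1 to first 1
Round 2: Briarlake=18 Cedarfen=13 Elkhorn=22 Ironridge=9 → close Elkhorn (overflow 9)
  22÷3 = 7 each, +1 to first 1
Round 3: Briarlake=26 Cedarfen=20 Ironridge=16 → close Briarlake (overflow 15)
  26÷2 = 13 each, +1 to first 0
Round 4: Cedarfen=33 Ironridge=29 → close Cedarfen (overflow 27)
  33÷1 = 33 each, +1 to first 0

Closure order: Greywater, Elkhorn, Briarlake, Cedarfen
Last habitat: Ironridge with 62 animals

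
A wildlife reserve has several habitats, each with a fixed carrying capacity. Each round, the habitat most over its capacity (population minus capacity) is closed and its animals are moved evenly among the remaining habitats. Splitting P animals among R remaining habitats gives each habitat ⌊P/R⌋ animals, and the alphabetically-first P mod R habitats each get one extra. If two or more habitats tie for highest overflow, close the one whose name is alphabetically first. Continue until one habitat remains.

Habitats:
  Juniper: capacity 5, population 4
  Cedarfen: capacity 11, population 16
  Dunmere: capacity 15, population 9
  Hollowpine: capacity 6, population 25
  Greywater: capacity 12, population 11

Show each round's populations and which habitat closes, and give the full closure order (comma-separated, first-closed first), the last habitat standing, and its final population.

Closure order: Hollowpine, Cedarfen, Greywater, Juniper
Last habitat: Dunmere with 65 animals

Round 1: Cedarfen=16 Dunmere=9 Greywater=11 Hollowpine=25 Juniper=4 → close Hollowpine (overflow 19)
  25÷4 = 6 each, +1 to first 1
Round 2: Cedarfen=23 Dunmere=15 Greywater=17 Juniper=10 → close Cedarfen (overflow 12)
  23÷3 = 7 each, +1 to first 2
Round 3: Dunmere=23 Greywater=25 Juniper=17 → close Greywater (overflow 13)
  25÷2 = 12 each, +1 to first 1
Round 4: Dunmere=36 Juniper=29 → close Juniper (overflow 24)
  29÷1 = 29 each, +1 to first 0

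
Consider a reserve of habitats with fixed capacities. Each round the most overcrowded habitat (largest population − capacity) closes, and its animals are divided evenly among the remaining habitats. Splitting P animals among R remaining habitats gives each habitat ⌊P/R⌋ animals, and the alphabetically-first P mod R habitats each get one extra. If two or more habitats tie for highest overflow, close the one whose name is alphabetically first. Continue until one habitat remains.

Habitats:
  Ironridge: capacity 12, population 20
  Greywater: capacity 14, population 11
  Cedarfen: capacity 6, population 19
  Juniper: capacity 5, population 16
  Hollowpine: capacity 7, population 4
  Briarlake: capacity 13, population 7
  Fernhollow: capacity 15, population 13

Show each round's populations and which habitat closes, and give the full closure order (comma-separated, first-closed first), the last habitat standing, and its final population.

Round 1: Briarlake=7 Cedarfen=19 Fernhollow=13 Greywater=11 Hollowpine=4 Ironridge=20 Juniper=16 → close Cedarfen (overflow 13)
  19÷6 = 3 each, +1 to first 1
Round 2: Briarlake=11 Fernhollow=16 Greywater=14 Hollowpine=7 Ironridge=23 Juniper=19 → close Juniper (overflow 14)
  19÷5 = 3 each, +1 to first 4
Round 3: Briarlake=15 Fernhollow=20 Greywater=18 Hollowpine=11 Ironridge=26 → close Ironridge (overflow 14)
  26÷4 = 6 each, +1 to first 2
Round 4: Briarlake=22 Fernhollow=27 Greywater=24 Hollowpine=17 → close Fernhollow (overflow 12)
  27÷3 = 9 each, +1 to first 0
Round 5: Briarlake=31 Greywater=33 Hollowpine=26 → close Greywater (overflow 19)
  33÷2 = 16 each, +1 to first 1
Round 6: Briarlake=48 Hollowpine=42 → close Briarlake (overflow 35)
  48÷1 = 48 each, +1 to first 0

Closure order: Cedarfen, Juniper, Ironridge, Fernhollow, Greywater, Briarlake
Last habitat: Hollowpine with 90 animals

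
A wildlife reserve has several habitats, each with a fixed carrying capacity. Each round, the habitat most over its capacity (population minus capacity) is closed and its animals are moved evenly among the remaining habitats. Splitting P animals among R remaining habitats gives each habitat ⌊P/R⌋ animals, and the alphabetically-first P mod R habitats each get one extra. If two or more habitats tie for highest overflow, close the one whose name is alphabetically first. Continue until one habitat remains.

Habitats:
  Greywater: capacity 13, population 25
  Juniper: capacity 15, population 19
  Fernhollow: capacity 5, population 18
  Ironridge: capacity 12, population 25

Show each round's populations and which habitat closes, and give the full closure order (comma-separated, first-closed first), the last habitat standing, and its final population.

Closure order: Fernhollow, Ironridge, Greywater
Last habitat: Juniper with 87 animals

Round 1: Fernhollow=18 Greywater=25 Ironridge=25 Juniper=19 → close Fernhollow (overflow 13)
  18÷3 = 6 each, +1 to first 0
Round 2: Greywater=31 Ironridge=31 Juniper=25 → close Ironridge (overflow 19)
  31÷2 = 15 each, +1 to first 1
Round 3: Greywater=47 Juniper=40 → close Greywater (overflow 34)
  47÷1 = 47 each, +1 to first 0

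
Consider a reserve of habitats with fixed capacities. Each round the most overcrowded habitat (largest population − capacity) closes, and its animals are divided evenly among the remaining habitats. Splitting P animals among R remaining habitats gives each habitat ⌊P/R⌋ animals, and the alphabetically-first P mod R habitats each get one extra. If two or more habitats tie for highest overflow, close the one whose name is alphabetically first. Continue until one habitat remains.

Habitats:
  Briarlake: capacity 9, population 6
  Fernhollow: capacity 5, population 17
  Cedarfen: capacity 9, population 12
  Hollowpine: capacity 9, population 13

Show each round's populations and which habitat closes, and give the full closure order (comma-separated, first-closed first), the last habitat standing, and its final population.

Round 1: Briarlake=6 Cedarfen=12 Fernhollow=17 Hollowpine=13 → close Fernhollow (overflow 12)
  17÷3 = 5 each, +1 to first 2
Round 2: Briarlake=12 Cedarfen=18 Hollowpine=18 → close Cedarfen (overflow 9)
  18÷2 = 9 each, +1 to first 0
Round 3: Briarlake=21 Hollowpine=27 → close Hollowpine (overflow 18)
  27÷1 = 27 each, +1 to first 0

Closure order: Fernhollow, Cedarfen, Hollowpine
Last habitat: Briarlake with 48 animals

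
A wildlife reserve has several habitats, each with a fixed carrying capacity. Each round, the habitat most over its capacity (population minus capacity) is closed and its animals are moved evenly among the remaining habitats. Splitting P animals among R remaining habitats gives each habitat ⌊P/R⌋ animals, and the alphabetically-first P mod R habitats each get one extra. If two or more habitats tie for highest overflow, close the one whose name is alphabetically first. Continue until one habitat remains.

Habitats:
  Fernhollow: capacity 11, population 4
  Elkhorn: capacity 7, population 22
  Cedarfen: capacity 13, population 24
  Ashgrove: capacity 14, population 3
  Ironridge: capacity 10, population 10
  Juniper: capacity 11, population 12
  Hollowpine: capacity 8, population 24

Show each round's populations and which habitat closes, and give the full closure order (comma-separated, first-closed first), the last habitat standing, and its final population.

Closure order: Hollowpine, Elkhorn, Cedarfen, Juniper, Ironridge, Fernhollow
Last habitat: Ashgrove with 99 animals

Round 1: Ashgrove=3 Cedarfen=24 Elkhorn=22 Fernhollow=4 Hollowpine=24 Ironridge=10 Juniper=12 → close Hollowpine (overflow 16)
  24÷6 = 4 each, +1 to first 0
Round 2: Ashgrove=7 Cedarfen=28 Elkhorn=26 Fernhollow=8 Ironridge=14 Juniper=16 → close Elkhorn (overflow 19)
  26÷5 = 5 each, +1 to first 1
Round 3: Ashgrove=13 Cedarfen=33 Fernhollow=13 Ironridge=19 Juniper=21 → close Cedarfen (overflow 20)
  33÷4 = 8 each, +1 to first 1
Round 4: Ashgrove=22 Fernhollow=21 Ironridge=27 Juniper=29 → close Juniper (overflow 18)
  29÷3 = 9 each, +1 to first 2
Round 5: Ashgrove=32 Fernhollow=31 Ironridge=36 → close Ironridge (overflow 26)
  36÷2 = 18 each, +1 to first 0
Round 6: Ashgrove=50 Fernhollow=49 → close Fernhollow (overflow 38)
  49÷1 = 49 each, +1 to first 0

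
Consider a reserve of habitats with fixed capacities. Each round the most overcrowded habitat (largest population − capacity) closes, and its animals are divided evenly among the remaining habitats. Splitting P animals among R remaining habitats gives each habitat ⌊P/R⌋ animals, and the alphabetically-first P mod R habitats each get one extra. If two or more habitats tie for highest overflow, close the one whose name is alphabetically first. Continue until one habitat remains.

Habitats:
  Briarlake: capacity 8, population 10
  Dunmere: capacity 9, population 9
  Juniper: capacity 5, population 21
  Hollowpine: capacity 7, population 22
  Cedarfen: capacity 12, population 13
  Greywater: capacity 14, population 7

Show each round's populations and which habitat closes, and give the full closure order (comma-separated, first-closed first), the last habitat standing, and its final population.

Round 1: Briarlake=10 Cedarfen=13 Dunmere=9 Greywater=7 Hollowpine=22 Juniper=21 → close Juniper (overflow 16)
  21÷5 = 4 each, +1 to first 1
Round 2: Briarlake=15 Cedarfen=17 Dunmere=13 Greywater=11 Hollowpine=26 → close Hollowpine (overflow 19)
  26÷4 = 6 each, +1 to first 2
Round 3: Briarlake=22 Cedarfen=24 Dunmere=19 Greywater=17 → close Briarlake (overflow 14)
  22÷3 = 7 each, +1 to first 1
Round 4: Cedarfen=32 Dunmere=26 Greywater=24 → close Cedarfen (overflow 20)
  32÷2 = 16 each, +1 to first 0
Round 5: Dunmere=42 Greywater=40 → close Dunmere (overflow 33)
  42÷1 = 42 each, +1 to first 0

Closure order: Juniper, Hollowpine, Briarlake, Cedarfen, Dunmere
Last habitat: Greywater with 82 animals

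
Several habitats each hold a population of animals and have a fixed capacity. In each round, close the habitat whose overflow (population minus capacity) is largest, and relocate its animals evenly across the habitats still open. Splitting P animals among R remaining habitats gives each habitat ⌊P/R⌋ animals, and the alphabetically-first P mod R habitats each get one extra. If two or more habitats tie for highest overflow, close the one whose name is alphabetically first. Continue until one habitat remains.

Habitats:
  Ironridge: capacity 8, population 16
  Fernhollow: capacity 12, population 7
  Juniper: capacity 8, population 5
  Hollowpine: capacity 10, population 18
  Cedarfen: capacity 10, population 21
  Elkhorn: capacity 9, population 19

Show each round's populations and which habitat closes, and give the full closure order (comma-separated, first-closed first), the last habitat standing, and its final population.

Closure order: Cedarfen, Elkhorn, Hollowpine, Ironridge, Fernhollow
Last habitat: Juniper with 86 animals

Round 1: Cedarfen=21 Elkhorn=19 Fernhollow=7 Hollowpine=18 Ironridge=16 Juniper=5 → close Cedarfen (overflow 11)
  21÷5 = 4 each, +1 to first 1
Round 2: Elkhorn=24 Fernhollow=11 Hollowpine=22 Ironridge=20 Juniper=9 → close Elkhorn (overflow 15)
  24÷4 = 6 each, +1 to first 0
Round 3: Fernhollow=17 Hollowpine=28 Ironridge=26 Juniper=15 → close Hollowpine (overflow 18)
  28÷3 = 9 each, +1 to first 1
Round 4: Fernhollow=27 Ironridge=35 Juniper=24 → close Ironridge (overflow 27)
  35÷2 = 17 each, +1 to first 1
Round 5: Fernhollow=45 Juniper=41 → close Fernhollow (overflow 33)
  45÷1 = 45 each, +1 to first 0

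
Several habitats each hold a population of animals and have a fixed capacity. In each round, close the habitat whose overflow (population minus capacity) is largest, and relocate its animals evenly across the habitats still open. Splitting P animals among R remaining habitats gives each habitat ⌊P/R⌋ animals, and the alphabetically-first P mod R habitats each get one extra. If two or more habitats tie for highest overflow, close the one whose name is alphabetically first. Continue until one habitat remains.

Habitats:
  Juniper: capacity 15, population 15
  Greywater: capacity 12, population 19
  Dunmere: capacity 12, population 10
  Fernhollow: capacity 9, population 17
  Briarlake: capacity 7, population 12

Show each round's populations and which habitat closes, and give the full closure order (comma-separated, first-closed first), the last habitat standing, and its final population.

Round 1: Briarlake=12 Dunmere=10 Fernhollow=17 Greywater=19 Juniper=15 → close Fernhollow (overflow 8)
  17÷4 = 4 each, +1 to first 1
Round 2: Briarlake=17 Dunmere=14 Greywater=23 Juniper=19 → close Greywater (overflow 11)
  23÷3 = 7 each, +1 to first 2
Round 3: Briarlake=25 Dunmere=22 Juniper=26 → close Briarlake (overflow 18)
  25÷2 = 12 each, +1 to first 1
Round 4: Dunmere=35 Juniper=38 → close Dunmere (overflow 23)
  35÷1 = 35 each, +1 to first 0

Closure order: Fernhollow, Greywater, Briarlake, Dunmere
Last habitat: Juniper with 73 animals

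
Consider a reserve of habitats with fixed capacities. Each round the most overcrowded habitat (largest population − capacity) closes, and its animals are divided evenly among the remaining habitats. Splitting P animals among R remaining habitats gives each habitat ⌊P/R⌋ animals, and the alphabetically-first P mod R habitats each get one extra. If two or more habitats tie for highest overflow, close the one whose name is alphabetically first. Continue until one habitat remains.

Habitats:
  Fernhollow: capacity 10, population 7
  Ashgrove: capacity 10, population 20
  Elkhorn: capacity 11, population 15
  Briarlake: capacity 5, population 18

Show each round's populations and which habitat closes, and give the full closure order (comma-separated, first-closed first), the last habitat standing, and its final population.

Round 1: Ashgrove=20 Briarlake=18 Elkhorn=15 Fernhollow=7 → close Briarlake (overflow 13)
  18÷3 = 6 each, +1 to first 0
Round 2: Ashgrove=26 Elkhorn=21 Fernhollow=13 → close Ashgrove (overflow 16)
  26÷2 = 13 each, +1 to first 0
Round 3: Elkhorn=34 Fernhollow=26 → close Elkhorn (overflow 23)
  34÷1 = 34 each, +1 to first 0

Closure order: Briarlake, Ashgrove, Elkhorn
Last habitat: Fernhollow with 60 animals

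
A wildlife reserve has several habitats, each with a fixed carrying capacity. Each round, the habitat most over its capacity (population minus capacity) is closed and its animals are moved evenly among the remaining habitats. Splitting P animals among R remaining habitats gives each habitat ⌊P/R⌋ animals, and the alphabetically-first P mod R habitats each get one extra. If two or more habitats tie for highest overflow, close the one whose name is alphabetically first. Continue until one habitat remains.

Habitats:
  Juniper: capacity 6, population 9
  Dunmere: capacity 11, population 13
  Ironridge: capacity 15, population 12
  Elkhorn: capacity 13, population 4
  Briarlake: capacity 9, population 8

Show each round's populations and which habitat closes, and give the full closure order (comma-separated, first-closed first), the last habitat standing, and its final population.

Closure order: Juniper, Dunmere, Briarlake, Ironridge
Last habitat: Elkhorn with 46 animals

Round 1: Briarlake=8 Dunmere=13 Elkhorn=4 Ironridge=12 Juniper=9 → close Juniper (overflow 3)
  9÷4 = 2 each, +1 to first 1
Round 2: Briarlake=11 Dunmere=15 Elkhorn=6 Ironridge=14 → close Dunmere (overflow 4)
  15÷3 = 5 each, +1 to first 0
Round 3: Briarlake=16 Elkhorn=11 Ironridge=19 → close Briarlake (overflow 7)
  16÷2 = 8 each, +1 to first 0
Round 4: Elkhorn=19 Ironridge=27 → close Ironridge (overflow 12)
  27÷1 = 27 each, +1 to first 0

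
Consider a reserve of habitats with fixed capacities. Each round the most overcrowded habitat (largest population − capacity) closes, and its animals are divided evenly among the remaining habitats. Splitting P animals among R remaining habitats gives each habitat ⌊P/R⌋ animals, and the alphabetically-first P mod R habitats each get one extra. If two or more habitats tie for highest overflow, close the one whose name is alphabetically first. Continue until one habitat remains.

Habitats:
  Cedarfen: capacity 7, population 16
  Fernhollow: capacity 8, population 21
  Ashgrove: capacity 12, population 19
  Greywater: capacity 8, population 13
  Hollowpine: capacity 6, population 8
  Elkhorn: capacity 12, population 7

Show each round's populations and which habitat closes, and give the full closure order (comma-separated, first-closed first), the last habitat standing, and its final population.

Round 1: Ashgrove=19 Cedarfen=16 Elkhorn=7 Fernhollow=21 Greywater=13 Hollowpine=8 → close Fernhollow (overflow 13)
  21÷5 = 4 each, +1 to first 1
Round 2: Ashgrove=24 Cedarfen=20 Elkhorn=11 Greywater=17 Hollowpine=12 → close Cedarfen (overflow 13)
  20÷4 = 5 each, +1 to first 0
Round 3: Ashgrove=29 Elkhorn=16 Greywater=22 Hollowpine=17 → close Ashgrove (overflow 17)
  29÷3 = 9 each, +1 to first 2
Round 4: Elkhorn=26 Greywater=32 Hollowpine=26 → close Greywater (overflow 24)
  32÷2 = 16 each, +1 to first 0
Round 5: Elkhorn=42 Hollowpine=42 → close Hollowpine (overflow 36)
  42÷1 = 42 each, +1 to first 0

Closure order: Fernhollow, Cedarfen, Ashgrove, Greywater, Hollowpine
Last habitat: Elkhorn with 84 animals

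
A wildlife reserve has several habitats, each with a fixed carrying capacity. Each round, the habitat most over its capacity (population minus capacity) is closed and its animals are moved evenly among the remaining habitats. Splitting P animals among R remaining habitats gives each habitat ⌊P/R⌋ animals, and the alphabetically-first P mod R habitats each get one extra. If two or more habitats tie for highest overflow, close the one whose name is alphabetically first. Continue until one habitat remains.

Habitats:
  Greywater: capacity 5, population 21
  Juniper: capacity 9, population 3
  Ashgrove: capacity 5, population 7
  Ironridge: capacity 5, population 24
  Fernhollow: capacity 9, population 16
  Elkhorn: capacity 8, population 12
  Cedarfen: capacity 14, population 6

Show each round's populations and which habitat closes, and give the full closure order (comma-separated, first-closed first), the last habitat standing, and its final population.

Round 1: Ashgrove=7 Cedarfen=6 Elkhorn=12 Fernhollow=16 Greywater=21 Ironridge=24 Juniper=3 → close Ironridge (overflow 19)
  24÷6 = 4 each, +1 to first 0
Round 2: Ashgrove=11 Cedarfen=10 Elkhorn=16 Fernhollow=20 Greywater=25 Juniper=7 → close Greywater (overflow 20)
  25÷5 = 5 each, +1 to first 0
Round 3: Ashgrove=16 Cedarfen=15 Elkhorn=21 Fernhollow=25 Juniper=12 → close Fernhollow (overflow 16)
  25÷4 = 6 each, +1 to first 1
Round 4: Ashgrove=23 Cedarfen=21 Elkhorn=27 Juniper=18 → close Elkhorn (overflow 19)
  27÷3 = 9 each, +1 to first 0
Round 5: Ashgrove=32 Cedarfen=30 Juniper=27 → close Ashgrove (overflow 27)
  32÷2 = 16 each, +1 to first 0
Round 6: Cedarfen=46 Juniper=43 → close Juniper (overflow 34)
  43÷1 = 43 each, +1 to first 0

Closure order: Ironridge, Greywater, Fernhollow, Elkhorn, Ashgrove, Juniper
Last habitat: Cedarfen with 89 animals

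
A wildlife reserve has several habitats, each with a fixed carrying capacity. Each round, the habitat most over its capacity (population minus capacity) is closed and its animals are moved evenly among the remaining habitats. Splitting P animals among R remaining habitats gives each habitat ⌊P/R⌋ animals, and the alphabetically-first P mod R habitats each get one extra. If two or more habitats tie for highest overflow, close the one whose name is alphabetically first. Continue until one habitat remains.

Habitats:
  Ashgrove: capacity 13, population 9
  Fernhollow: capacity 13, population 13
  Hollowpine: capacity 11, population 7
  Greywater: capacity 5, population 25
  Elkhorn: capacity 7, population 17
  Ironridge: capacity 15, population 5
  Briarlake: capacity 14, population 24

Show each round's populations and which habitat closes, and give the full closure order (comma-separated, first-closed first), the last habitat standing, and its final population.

Round 1: Ashgrove=9 Briarlake=24 Elkhorn=17 Fernhollow=13 Greywater=25 Hollowpine=7 Ironridge=5 → close Greywater (overflow 20)
  25÷6 = 4 each, +1 to first 1
Round 2: Ashgrove=14 Briarlake=28 Elkhorn=21 Fernhollow=17 Hollowpine=11 Ironridge=9 → close Briarlake (overflow 14)
  28÷5 = 5 each, +1 to first 3
Round 3: Ashgrove=20 Elkhorn=27 Fernhollow=23 Hollowpine=16 Ironridge=14 → close Elkhorn (overflow 20)
  27÷4 = 6 each, +1 to first 3
Round 4: Ashgrove=27 Fernhollow=30 Hollowpine=23 Ironridge=20 → close Fernhollow (overflow 17)
  30÷3 = 10 each, +1 to first 0
Round 5: Ashgrove=37 Hollowpine=33 Ironridge=30 → close Ashgrove (overflow 24)
  37÷2 = 18 each, +1 to first 1
Round 6: Hollowpine=52 Ironridge=48 → close Hollowpine (overflow 41)
  52÷1 = 52 each, +1 to first 0

Closure order: Greywater, Briarlake, Elkhorn, Fernhollow, Ashgrove, Hollowpine
Last habitat: Ironridge with 100 animals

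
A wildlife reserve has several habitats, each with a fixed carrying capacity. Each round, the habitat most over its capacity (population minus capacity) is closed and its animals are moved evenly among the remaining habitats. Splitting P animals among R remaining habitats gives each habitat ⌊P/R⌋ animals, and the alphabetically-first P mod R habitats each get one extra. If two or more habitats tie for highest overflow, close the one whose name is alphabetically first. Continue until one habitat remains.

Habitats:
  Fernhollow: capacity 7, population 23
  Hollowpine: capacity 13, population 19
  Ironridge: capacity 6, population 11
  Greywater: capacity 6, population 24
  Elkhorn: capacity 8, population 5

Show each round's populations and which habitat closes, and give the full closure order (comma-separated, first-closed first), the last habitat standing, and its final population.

Round 1: Elkhorn=5 Fernhollow=23 Greywater=24 Hollowpine=19 Ironridge=11 → close Greywater (overflow 18)
  24÷4 = 6 each, +1 to first 0
Round 2: Elkhorn=11 Fernhollow=29 Hollowpine=25 Ironridge=17 → close Fernhollow (overflow 22)
  29÷3 = 9 each, +1 to first 2
Round 3: Elkhorn=21 Hollowpine=35 Ironridge=26 → close Hollowpine (overflow 22)
  35÷2 = 17 each, +1 to first 1
Round 4: Elkhorn=39 Ironridge=43 → close Ironridge (overflow 37)
  43÷1 = 43 each, +1 to first 0

Closure order: Greywater, Fernhollow, Hollowpine, Ironridge
Last habitat: Elkhorn with 82 animals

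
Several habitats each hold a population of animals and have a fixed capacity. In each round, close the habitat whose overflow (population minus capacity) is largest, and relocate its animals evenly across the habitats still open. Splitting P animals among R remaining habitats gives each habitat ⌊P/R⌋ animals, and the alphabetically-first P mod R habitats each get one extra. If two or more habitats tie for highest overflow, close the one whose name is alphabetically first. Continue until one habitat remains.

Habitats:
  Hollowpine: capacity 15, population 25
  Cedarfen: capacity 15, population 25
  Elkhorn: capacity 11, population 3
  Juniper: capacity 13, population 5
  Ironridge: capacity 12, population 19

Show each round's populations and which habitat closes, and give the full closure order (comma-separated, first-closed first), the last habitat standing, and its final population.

Closure order: Cedarfen, Hollowpine, Ironridge, Elkhorn
Last habitat: Juniper with 77 animals

Round 1: Cedarfen=25 Elkhorn=3 Hollowpine=25 Ironridge=19 Juniper=5 → close Cedarfen (overflow 10)
  25÷4 = 6 each, +1 to first 1
Round 2: Elkhorn=10 Hollowpine=31 Ironridge=25 Juniper=11 → close Hollowpine (overflow 16)
  31÷3 = 10 each, +1 to first 1
Round 3: Elkhorn=21 Ironridge=35 Juniper=21 → close Ironridge (overflow 23)
  35÷2 = 17 each, +1 to first 1
Round 4: Elkhorn=39 Juniper=38 → close Elkhorn (overflow 28)
  39÷1 = 39 each, +1 to first 0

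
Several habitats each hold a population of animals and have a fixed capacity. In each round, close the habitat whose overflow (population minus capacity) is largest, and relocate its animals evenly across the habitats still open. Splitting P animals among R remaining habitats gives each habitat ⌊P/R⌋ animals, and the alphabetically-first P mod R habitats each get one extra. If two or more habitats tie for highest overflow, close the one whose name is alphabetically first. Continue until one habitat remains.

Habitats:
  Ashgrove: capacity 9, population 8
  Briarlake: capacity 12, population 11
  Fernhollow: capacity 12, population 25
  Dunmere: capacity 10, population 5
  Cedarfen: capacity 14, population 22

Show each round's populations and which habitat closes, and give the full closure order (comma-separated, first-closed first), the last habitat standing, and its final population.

Round 1: Ashgrove=8 Briarlake=11 Cedarfen=22 Dunmere=5 Fernhollow=25 → close Fernhollow (overflow 13)
  25÷4 = 6 each, +1 to first 1
Round 2: Ashgrove=15 Briarlake=17 Cedarfen=28 Dunmere=11 → close Cedarfen (overflow 14)
  28÷3 = 9 each, +1 to first 1
Round 3: Ashgrove=25 Briarlake=26 Dunmere=20 → close Ashgrove (overflow 16)
  25÷2 = 12 each, +1 to first 1
Round 4: Briarlake=39 Dunmere=32 → close Briarlake (overflow 27)
  39÷1 = 39 each, +1 to first 0

Closure order: Fernhollow, Cedarfen, Ashgrove, Briarlake
Last habitat: Dunmere with 71 animals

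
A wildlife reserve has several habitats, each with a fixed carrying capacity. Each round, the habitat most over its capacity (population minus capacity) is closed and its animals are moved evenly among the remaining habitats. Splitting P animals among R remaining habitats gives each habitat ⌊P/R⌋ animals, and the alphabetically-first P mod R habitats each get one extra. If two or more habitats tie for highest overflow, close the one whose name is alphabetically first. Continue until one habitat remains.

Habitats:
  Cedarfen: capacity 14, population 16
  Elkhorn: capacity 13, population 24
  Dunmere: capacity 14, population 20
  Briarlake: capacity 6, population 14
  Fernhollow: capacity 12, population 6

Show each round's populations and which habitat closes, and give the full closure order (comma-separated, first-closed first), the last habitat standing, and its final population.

Round 1: Briarlake=14 Cedarfen=16 Dunmere=20 Elkhorn=24 Fernhollow=6 → close Elkhorn (overflow 11)
  24÷4 = 6 each, +1 to first 0
Round 2: Briarlake=20 Cedarfen=22 Dunmere=26 Fernhollow=12 → close Briarlake (overflow 14)
  20÷3 = 6 each, +1 to first 2
Round 3: Cedarfen=29 Dunmere=33 Fernhollow=18 → close Dunmere (overflow 19)
  33÷2 = 16 each, +1 to first 1
Round 4: Cedarfen=46 Fernhollow=34 → close Cedarfen (overflow 32)
  46÷1 = 46 each, +1 to first 0

Closure order: Elkhorn, Briarlake, Dunmere, Cedarfen
Last habitat: Fernhollow with 80 animals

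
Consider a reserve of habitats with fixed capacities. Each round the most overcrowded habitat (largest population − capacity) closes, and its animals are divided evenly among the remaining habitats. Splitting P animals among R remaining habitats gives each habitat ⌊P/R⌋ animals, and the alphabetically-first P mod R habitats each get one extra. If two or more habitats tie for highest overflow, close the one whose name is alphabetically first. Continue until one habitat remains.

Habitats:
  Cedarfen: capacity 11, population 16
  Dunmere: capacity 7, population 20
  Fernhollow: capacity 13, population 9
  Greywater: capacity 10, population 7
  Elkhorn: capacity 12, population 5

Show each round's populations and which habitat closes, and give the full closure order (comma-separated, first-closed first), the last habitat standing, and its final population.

Closure order: Dunmere, Cedarfen, Greywater, Fernhollow
Last habitat: Elkhorn with 57 animals

Round 1: Cedarfen=16 Dunmere=20 Elkhorn=5 Fernhollow=9 Greywater=7 → close Dunmere (overflow 13)
  20÷4 = 5 each, +1 to first 0
Round 2: Cedarfen=21 Elkhorn=10 Fernhollow=14 Greywater=12 → close Cedarfen (overflow 10)
  21÷3 = 7 each, +1 to first 0
Round 3: Elkhorn=17 Fernhollow=21 Greywater=19 → close Greywater (overflow 9)
  19÷2 = 9 each, +1 to first 1
Round 4: Elkhorn=27 Fernhollow=30 → close Fernhollow (overflow 17)
  30÷1 = 30 each, +1 to first 0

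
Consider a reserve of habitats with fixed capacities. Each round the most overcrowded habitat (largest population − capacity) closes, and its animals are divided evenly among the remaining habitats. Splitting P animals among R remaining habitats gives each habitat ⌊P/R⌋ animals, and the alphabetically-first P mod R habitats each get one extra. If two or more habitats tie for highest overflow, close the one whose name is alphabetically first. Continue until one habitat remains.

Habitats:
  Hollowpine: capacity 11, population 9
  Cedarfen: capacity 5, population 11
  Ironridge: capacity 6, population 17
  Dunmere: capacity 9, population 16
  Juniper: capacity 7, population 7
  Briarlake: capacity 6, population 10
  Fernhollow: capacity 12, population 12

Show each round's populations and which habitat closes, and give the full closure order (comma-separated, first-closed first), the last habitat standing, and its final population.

Round 1: Briarlake=10 Cedarfen=11 Dunmere=16 Fernhollow=12 Hollowpine=9 Ironridge=17 Juniper=7 → close Ironridge (overflow 11)
  17÷6 = 2 each, +1 to first 5
Round 2: Briarlake=13 Cedarfen=14 Dunmere=19 Fernhollow=15 Hollowpine=12 Juniper=9 → close Dunmere (overflow 10)
  19÷5 = 3 each, +1 to first 4
Round 3: Briarlake=17 Cedarfen=18 Fernhollow=19 Hollowpine=16 Juniper=12 → close Cedarfen (overflow 13)
  18÷4 = 4 each, +1 to first 2
Round 4: Briarlake=22 Fernhollow=24 Hollowpine=20 Juniper=16 → close Briarlake (overflow 16)
  22÷3 = 7 each, +1 to first 1
Round 5: Fernhollow=32 Hollowpine=27 Juniper=23 → close Fernhollow (overflow 20)
  32÷2 = 16 each, +1 to first 0
Round 6: Hollowpine=43 Juniper=39 → close Hollowpine (overflow 32)
  43÷1 = 43 each, +1 to first 0

Closure order: Ironridge, Dunmere, Cedarfen, Briarlake, Fernhollow, Hollowpine
Last habitat: Juniper with 82 animals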